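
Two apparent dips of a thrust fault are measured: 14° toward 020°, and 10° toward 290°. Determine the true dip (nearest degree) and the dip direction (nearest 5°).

true dip 17°, dip direction 345°

Represent each trace as a vector plunging at its apparent dip toward its trend (east-north-up frame): v₁ = (0.332, 0.912, -0.242), v₂ = (-0.925, 0.337, -0.174).
The plane normal is n = v₁ × v₂ ∝ (-0.077, 0.282, 0.956).
True dip = arccos(n_z / |n|) = arccos(0.9564) = 17.0°.
The horizontal component of n points toward azimuth atan2(n_x, n_y) = 345°, the dip direction.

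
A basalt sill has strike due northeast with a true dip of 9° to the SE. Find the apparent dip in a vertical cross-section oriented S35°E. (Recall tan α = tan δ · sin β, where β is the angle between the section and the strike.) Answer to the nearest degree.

Angle between strike (due northeast) and section (S35°E): β = 80°.
tan(apparent dip) = tan 9° · sin 80° = 0.1560
α = arctan(0.1560) = 8.87°

9°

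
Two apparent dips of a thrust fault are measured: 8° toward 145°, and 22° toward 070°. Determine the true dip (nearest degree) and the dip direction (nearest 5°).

true dip 22°, dip direction 075°

Represent each trace as a vector plunging at its apparent dip toward its trend (east-north-up frame): v₁ = (0.568, -0.811, -0.139), v₂ = (0.871, 0.317, -0.375).
The plane normal is n = v₁ × v₂ ∝ (0.348, 0.092, 0.887).
Dip δ = arctan(|n_h|/n_z) = arctan(0.360/0.887) = 22.1°.
The horizontal component of n points toward azimuth atan2(n_x, n_y) = 75°, the dip direction.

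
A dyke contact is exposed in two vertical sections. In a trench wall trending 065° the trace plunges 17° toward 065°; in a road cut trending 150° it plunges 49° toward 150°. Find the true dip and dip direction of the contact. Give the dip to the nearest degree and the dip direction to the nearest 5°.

The two traces are lines in the plane: v₁ = (sin 65°·cos 17°, cos 65°·cos 17°, −sin 17°), v₂ = (sin 150°·cos 49°, cos 150°·cos 49°, −sin 49°).
Cross product v₁ × v₂ gives the pole to the plane: n ∝ (0.471, -0.558, 0.625).
tan δ = √(n_x²+n_y²)/n_z = 0.730/0.625, so δ = 49.4°.
Dip direction = azimuth of (n_x, n_y) = atan2(0.471, -0.558) = 140°.

true dip 49°, dip direction 140°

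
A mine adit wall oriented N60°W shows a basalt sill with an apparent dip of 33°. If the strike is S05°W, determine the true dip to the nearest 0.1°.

35.6°

The section is 65° from the strike.
tan δ = tan α / sin β = tan 33° / sin 65° = 0.6494 / 0.9063 = 0.7165
true dip = arctan 0.7165 = 35.62°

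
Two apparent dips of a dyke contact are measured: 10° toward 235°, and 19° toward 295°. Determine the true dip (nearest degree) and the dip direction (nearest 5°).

The two traces are lines in the plane: v₁ = (sin 235°·cos 10°, cos 235°·cos 10°, −sin 10°), v₂ = (sin 295°·cos 19°, cos 295°·cos 19°, −sin 19°).
n = v₁ × v₂ = (-0.253, 0.114, 0.806) (taken with n_z > 0).
True dip = arccos(n_z / |n|) = arccos(0.9455) = 19.0°.
Dip direction = atan2(-0.253, 0.114) = 294° (azimuth of n's horizontal projection).

true dip 19°, dip direction 295°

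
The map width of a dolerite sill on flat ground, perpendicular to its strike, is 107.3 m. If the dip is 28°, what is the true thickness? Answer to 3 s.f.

50.4 m

True thickness t = w · sin(dip) = 107.3 × sin 28°
t = 107.3 × 0.4695 = 50.374 m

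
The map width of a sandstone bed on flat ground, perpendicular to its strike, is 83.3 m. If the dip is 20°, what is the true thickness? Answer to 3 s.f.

True thickness t = w · sin(dip) = 83.3 × sin 20°
t = 83.3 × 0.3420 = 28.490 m

28.5 m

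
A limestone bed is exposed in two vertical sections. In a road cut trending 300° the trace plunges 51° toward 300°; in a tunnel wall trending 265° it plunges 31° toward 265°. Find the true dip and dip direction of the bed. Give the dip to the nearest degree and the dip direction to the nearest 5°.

The two traces are lines in the plane: v₁ = (sin 300°·cos 51°, cos 300°·cos 51°, −sin 51°), v₂ = (sin 265°·cos 31°, cos 265°·cos 31°, −sin 31°).
Cross product v₁ × v₂ gives the pole to the plane: n ∝ (-0.220, 0.383, 0.309).
tan δ = √(n_x²+n_y²)/n_z = 0.442/0.309, so δ = 55.0°.
Dip direction = azimuth of (n_x, n_y) = atan2(-0.220, 0.383) = 330°.

true dip 55°, dip direction 330°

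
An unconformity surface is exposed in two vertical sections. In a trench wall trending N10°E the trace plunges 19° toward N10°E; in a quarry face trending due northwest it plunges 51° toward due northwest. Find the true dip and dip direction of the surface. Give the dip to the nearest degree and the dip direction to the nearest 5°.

true dip 53°, dip direction 295°

Each apparent-dip line lies in the plane. As unit vectors (x east, y north, z up), v₁ plunges 19°→N10°E and v₂ plunges 51°→due northwest.
n = v₁ × v₂ = (-0.579, 0.272, 0.487) (taken with n_z > 0).
True dip = arccos(n_z / |n|) = arccos(0.6061) = 52.7°.
Dip direction = atan2(-0.579, 0.272) = 295° (azimuth of n's horizontal projection).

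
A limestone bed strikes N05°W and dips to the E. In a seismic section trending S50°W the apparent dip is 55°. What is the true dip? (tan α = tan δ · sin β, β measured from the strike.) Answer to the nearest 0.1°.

The section is 55° from the strike.
tan δ = tan α / sin β = tan 55° / sin 55° = 1.4281 / 0.8192 = 1.7434
δ = arctan(1.7434) = 60.16°

60.2°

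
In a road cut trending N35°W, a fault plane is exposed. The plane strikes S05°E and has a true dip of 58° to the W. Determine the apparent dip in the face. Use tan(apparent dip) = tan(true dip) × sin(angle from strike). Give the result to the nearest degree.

Angle between strike (S05°E) and section (N35°W): β = 30°.
tan α = tan 58° × sin 30° = 1.6003 × 0.5000 = 0.8002
apparent dip = arctan 0.8002 = 38.67°

39°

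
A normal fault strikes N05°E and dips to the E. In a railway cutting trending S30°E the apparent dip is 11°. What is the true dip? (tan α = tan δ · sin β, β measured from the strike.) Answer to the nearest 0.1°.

18.7°

The section is 35° from the strike.
tan δ = tan α / sin β = tan 11° / sin 35° = 0.1944 / 0.5736 = 0.3389
true dip = arctan 0.3389 = 18.72°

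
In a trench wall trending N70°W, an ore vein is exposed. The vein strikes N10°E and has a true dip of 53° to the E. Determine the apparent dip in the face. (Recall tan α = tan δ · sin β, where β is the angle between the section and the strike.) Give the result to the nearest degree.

53°

Angle between strike (N10°E) and section (N70°W): β = 80°.
tan α = tan 53° × sin 80° = 1.3270 × 0.9848 = 1.3069
apparent dip = arctan 1.3069 = 52.58°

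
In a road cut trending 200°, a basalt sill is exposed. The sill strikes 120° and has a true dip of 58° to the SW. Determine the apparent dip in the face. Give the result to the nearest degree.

58°

Angle between strike (120°) and section (200°): β = 80°.
tan(apparent dip) = tan 58° · sin 80° = 1.5760
apparent dip = arctan 1.5760 = 57.60°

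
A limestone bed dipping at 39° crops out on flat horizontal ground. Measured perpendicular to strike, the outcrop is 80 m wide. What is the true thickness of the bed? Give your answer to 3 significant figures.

50.3 m

True thickness t = w · sin(dip) = 80 × sin 39°
t = 80 × 0.6293 = 50.346 m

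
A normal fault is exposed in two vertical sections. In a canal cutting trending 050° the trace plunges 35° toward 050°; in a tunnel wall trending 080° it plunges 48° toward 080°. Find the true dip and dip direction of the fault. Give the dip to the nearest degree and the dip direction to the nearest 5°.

true dip 51°, dip direction 105°

The two traces are lines in the plane: v₁ = (sin 50°·cos 35°, cos 50°·cos 35°, −sin 35°), v₂ = (sin 80°·cos 48°, cos 80°·cos 48°, −sin 48°).
The plane normal is n = v₁ × v₂ ∝ (0.325, -0.088, 0.274).
True dip = arccos(n_z / |n|) = arccos(0.6315) = 50.8°.
Dip direction = azimuth of (n_x, n_y) = atan2(0.325, -0.088) = 105°.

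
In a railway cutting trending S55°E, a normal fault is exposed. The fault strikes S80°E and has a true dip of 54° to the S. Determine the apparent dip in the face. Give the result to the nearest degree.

30°

Angle between strike (S80°E) and section (S55°E): β = 25°.
tan(apparent dip) = tan 54° · sin 25° = 0.5817
apparent dip = arctan 0.5817 = 30.19°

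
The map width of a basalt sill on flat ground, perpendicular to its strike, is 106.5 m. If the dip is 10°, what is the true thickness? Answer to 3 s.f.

True thickness t = w · sin(dip) = 106.5 × sin 10°
t = 106.5 × 0.1736 = 18.494 m

18.5 m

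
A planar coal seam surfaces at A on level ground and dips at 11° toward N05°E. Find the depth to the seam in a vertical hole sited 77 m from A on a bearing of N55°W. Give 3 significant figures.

The hole lies 60° from the dip direction, so the down-dip offset is 77 × cos 60° = 38.50 m.
Depth = down-dip offset × tan(dip) = 38.50 × tan 11° = 38.50 × 0.1944
Depth = 7.48 m

7.48 m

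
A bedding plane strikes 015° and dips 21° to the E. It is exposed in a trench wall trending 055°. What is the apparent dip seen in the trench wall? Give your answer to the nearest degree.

14°

The section lies 40° from the strike.
tan(apparent dip) = tan 21° · sin 40° = 0.2467
α = arctan(0.2467) = 13.86°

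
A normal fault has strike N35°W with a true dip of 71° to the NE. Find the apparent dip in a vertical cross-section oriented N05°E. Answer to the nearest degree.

62°

Angle between strike (N35°W) and section (N05°E): β = 40°.
tan(apparent dip) = tan 71° · sin 40° = 1.8668
α = arctan(1.8668) = 61.82°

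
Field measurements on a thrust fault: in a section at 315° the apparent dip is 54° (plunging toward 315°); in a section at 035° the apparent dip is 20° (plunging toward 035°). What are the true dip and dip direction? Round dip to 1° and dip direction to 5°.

Represent each trace as a vector plunging at its apparent dip toward its trend (east-north-up frame): v₁ = (-0.416, 0.416, -0.809), v₂ = (0.539, 0.770, -0.342).
n = v₁ × v₂ = (-0.481, 0.578, 0.544) (taken with n_z > 0).
Dip δ = arctan(|n_h|/n_z) = arctan(0.752/0.544) = 54.1°.
Dip direction = azimuth of (n_x, n_y) = atan2(-0.481, 0.578) = 320°.

true dip 54°, dip direction 320°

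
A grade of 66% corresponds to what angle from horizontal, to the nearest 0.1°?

tan θ = 66/100 = 0.6600
θ = arctan(0.6600) = 33.42°

33.4°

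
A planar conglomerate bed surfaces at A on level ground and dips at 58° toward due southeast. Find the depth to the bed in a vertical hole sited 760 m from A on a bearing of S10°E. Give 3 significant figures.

The hole lies 35° from the dip direction, so the down-dip offset is 760 × cos 35° = 622.56 m.
Depth = down-dip offset × tan(dip) = 622.56 × tan 58° = 622.56 × 1.6003
Depth = 996.30 m

996 m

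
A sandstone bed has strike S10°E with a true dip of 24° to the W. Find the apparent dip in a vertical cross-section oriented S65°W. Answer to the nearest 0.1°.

23.3°

The strike is S10°E and the section trends S65°W; the acute angle between them is β = 75°.
tan(apparent dip) = tan 24° · sin 75° = 0.4301
α = arctan(0.4301) = 23.27°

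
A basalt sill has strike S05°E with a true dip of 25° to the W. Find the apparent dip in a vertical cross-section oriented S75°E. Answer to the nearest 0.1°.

23.7°

Angle between strike (S05°E) and section (S75°E): β = 70°.
tan α = tan 25° × sin 70° = 0.4663 × 0.9397 = 0.4382
apparent dip = arctan 0.4382 = 23.66°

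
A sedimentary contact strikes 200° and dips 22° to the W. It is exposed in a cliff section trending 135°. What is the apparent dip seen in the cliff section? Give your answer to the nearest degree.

Angle between strike (200°) and section (135°): β = 65°.
tan α = tan 22° × sin 65° = 0.4040 × 0.9063 = 0.3662
apparent dip = arctan 0.3662 = 20.11°

20°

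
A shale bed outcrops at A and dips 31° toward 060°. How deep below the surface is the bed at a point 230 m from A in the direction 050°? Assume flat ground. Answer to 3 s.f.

The hole lies 10° from the dip direction, so the down-dip offset is 230 × cos 10° = 226.51 m.
Depth = down-dip offset × tan(dip) = 226.51 × tan 31° = 226.51 × 0.6009
Depth = 136.10 m

136 m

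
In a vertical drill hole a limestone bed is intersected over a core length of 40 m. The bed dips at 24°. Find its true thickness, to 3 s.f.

36.5 m

True thickness t = h · cos(dip) = 40 × cos 24°
t = 40 × 0.9135 = 36.542 m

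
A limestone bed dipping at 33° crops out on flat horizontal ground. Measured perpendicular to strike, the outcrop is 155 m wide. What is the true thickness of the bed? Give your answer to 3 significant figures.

True thickness t = w · sin(dip) = 155 × sin 33°
t = 155 × 0.5446 = 84.419 m

84.4 m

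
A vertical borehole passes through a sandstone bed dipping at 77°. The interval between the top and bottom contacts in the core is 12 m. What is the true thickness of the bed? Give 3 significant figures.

True thickness t = h · cos(dip) = 12 × cos 77°
t = 12 × 0.2250 = 2.699 m

2.70 m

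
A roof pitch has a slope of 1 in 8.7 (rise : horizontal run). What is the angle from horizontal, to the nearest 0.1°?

6.6°

tan θ = 1/8.7 = 0.1149
θ = arctan(0.1149) = 6.56°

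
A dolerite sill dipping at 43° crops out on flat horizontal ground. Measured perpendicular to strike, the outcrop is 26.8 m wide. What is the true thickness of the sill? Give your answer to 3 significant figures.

18.3 m

True thickness t = w · sin(dip) = 26.8 × sin 43°
t = 26.8 × 0.6820 = 18.278 m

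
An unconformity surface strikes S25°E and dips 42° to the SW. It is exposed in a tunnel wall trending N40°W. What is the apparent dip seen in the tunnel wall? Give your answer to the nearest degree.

13°

The section lies 15° from the strike.
tan(apparent dip) = tan 42° · sin 15° = 0.2330
apparent dip = arctan 0.2330 = 13.12°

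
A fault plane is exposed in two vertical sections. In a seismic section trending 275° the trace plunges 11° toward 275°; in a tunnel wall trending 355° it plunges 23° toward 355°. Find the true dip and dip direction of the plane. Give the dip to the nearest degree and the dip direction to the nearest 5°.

The two traces are lines in the plane: v₁ = (sin 275°·cos 11°, cos 275°·cos 11°, −sin 11°), v₂ = (sin 355°·cos 23°, cos 355°·cos 23°, −sin 23°).
n = v₁ × v₂ = (-0.142, 0.367, 0.890) (taken with n_z > 0).
tan δ = √(n_x²+n_y²)/n_z = 0.393/0.890, so δ = 23.8°.
Dip direction = azimuth of (n_x, n_y) = atan2(-0.142, 0.367) = 339°.

true dip 24°, dip direction 340°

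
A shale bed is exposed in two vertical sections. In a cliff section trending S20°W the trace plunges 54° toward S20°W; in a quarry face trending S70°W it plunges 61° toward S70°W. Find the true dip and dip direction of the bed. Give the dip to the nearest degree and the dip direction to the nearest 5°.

Represent each trace as a vector plunging at its apparent dip toward its trend (east-north-up frame): v₁ = (-0.201, -0.552, -0.809), v₂ = (-0.456, -0.166, -0.875).
n = v₁ × v₂ = (-0.349, -0.193, 0.218) (taken with n_z > 0).
Dip δ = arctan(|n_h|/n_z) = arctan(0.399/0.218) = 61.3°.
Dip direction = azimuth of (n_x, n_y) = atan2(-0.349, -0.193) = 241°.

true dip 61°, dip direction 240°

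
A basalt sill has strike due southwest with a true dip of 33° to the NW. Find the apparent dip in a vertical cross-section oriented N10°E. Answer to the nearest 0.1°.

The strike is due southwest and the section trends N10°E; the acute angle between them is β = 35°.
tan(apparent dip) = tan 33° · sin 35° = 0.3725
α = arctan(0.3725) = 20.43°

20.4°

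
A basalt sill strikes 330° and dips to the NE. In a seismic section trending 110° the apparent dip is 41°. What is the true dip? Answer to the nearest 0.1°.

β = acute angle between strike 330° and section 110° = 40°.
tan(true dip) = tan 41° / sin 40° = 1.3524
true dip = arctan 1.3524 = 53.52°

53.5°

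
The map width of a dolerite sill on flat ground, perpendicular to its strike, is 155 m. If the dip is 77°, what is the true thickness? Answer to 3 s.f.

True thickness t = w · sin(dip) = 155 × sin 77°
t = 155 × 0.9744 = 151.027 m

151 m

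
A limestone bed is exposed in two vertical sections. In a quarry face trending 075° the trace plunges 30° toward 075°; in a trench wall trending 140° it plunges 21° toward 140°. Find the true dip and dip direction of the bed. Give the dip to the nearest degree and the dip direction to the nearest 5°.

Represent each trace as a vector plunging at its apparent dip toward its trend (east-north-up frame): v₁ = (0.837, 0.224, -0.500), v₂ = (0.600, -0.715, -0.358).
The plane normal is n = v₁ × v₂ ∝ (0.438, 0.000, 0.733).
True dip = arccos(n_z / |n|) = arccos(0.8584) = 30.9°.
Dip direction = azimuth of (n_x, n_y) = atan2(0.438, 0.000) = 90°.

true dip 31°, dip direction 090°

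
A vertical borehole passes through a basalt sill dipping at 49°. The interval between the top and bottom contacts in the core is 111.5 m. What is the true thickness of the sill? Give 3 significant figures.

73.2 m

True thickness t = h · cos(dip) = 111.5 × cos 49°
t = 111.5 × 0.6561 = 73.151 m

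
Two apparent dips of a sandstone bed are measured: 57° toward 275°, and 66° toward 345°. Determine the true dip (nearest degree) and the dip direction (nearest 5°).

true dip 67°, dip direction 325°

The two traces are lines in the plane: v₁ = (sin 275°·cos 57°, cos 275°·cos 57°, −sin 57°), v₂ = (sin 345°·cos 66°, cos 345°·cos 66°, −sin 66°).
The plane normal is n = v₁ × v₂ ∝ (-0.286, 0.407, 0.208).
True dip = arccos(n_z / |n|) = arccos(0.3858) = 67.3°.
Dip direction = atan2(-0.286, 0.407) = 325° (azimuth of n's horizontal projection).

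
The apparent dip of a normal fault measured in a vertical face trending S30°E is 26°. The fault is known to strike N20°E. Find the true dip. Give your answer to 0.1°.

β = acute angle between strike N20°E and section S30°E = 50°.
tan(true dip) = tan 26° / sin 50° = 0.6367
true dip = arctan 0.6367 = 32.48°

32.5°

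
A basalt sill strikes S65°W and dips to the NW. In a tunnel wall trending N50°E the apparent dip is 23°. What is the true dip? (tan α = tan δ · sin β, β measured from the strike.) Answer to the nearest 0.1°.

β = acute angle between strike S65°W and section N50°E = 15°.
tan(true dip) = tan 23° / sin 15° = 1.6400
true dip = arctan 1.6400 = 58.63°

58.6°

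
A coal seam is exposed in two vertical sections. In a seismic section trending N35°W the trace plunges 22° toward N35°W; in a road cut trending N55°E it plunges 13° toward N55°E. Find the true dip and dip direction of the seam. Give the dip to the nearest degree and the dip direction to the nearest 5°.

true dip 25°, dip direction 355°

Represent each trace as a vector plunging at its apparent dip toward its trend (east-north-up frame): v₁ = (-0.532, 0.760, -0.375), v₂ = (0.798, 0.559, -0.225).
Cross product v₁ × v₂ gives the pole to the plane: n ∝ (-0.039, 0.419, 0.903).
Dip δ = arctan(|n_h|/n_z) = arctan(0.420/0.903) = 25.0°.
Dip direction = azimuth of (n_x, n_y) = atan2(-0.039, 0.419) = 355°.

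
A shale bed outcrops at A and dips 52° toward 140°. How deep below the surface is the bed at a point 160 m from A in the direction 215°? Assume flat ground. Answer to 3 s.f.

53.0 m

The hole lies 75° from the dip direction, so the down-dip offset is 160 × cos 75° = 41.41 m.
Depth = down-dip offset × tan(dip) = 41.41 × tan 52° = 41.41 × 1.2799
Depth = 53.00 m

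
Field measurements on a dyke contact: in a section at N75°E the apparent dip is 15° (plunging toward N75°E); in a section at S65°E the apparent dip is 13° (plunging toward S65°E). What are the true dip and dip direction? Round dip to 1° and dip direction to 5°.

Each apparent-dip line lies in the plane. As unit vectors (x east, y north, z up), v₁ plunges 15°→N75°E and v₂ plunges 13°→S65°E.
n = v₁ × v₂ = (0.163, 0.019, 0.605) (taken with n_z > 0).
True dip = arccos(n_z / |n|) = arccos(0.9652) = 15.2°.
Dip direction = azimuth of (n_x, n_y) = atan2(0.163, 0.019) = 83°.

true dip 15°, dip direction 085°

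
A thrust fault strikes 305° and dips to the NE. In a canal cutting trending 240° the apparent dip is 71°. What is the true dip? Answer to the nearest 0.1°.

The section is 65° from the strike.
tan δ = tan α / sin β = tan 71° / sin 65° = 2.9042 / 0.9063 = 3.2044
true dip = arctan 3.2044 = 72.67°

72.7°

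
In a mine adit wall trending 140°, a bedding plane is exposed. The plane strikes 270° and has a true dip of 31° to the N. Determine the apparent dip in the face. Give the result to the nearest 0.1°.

24.7°

The section lies 50° from the strike.
tan(apparent dip) = tan 31° · sin 50° = 0.4603
apparent dip = arctan 0.4603 = 24.72°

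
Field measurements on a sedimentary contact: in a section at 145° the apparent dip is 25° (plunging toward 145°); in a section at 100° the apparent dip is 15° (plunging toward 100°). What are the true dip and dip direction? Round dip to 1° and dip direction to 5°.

true dip 25°, dip direction 155°

Represent each trace as a vector plunging at its apparent dip toward its trend (east-north-up frame): v₁ = (0.520, -0.742, -0.423), v₂ = (0.951, -0.168, -0.259).
n = v₁ × v₂ = (0.121, -0.267, 0.619) (taken with n_z > 0).
Dip δ = arctan(|n_h|/n_z) = arctan(0.294/0.619) = 25.4°.
The horizontal component of n points toward azimuth atan2(n_x, n_y) = 156°, the dip direction.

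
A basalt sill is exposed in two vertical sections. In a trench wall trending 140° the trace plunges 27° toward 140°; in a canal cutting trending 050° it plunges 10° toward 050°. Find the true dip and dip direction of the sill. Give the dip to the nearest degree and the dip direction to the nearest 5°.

Represent each trace as a vector plunging at its apparent dip toward its trend (east-north-up frame): v₁ = (0.573, -0.683, -0.454), v₂ = (0.754, 0.633, -0.174).
Cross product v₁ × v₂ gives the pole to the plane: n ∝ (0.406, -0.243, 0.877).
True dip = arccos(n_z / |n|) = arccos(0.8802) = 28.3°.
Dip direction = atan2(0.406, -0.243) = 121° (azimuth of n's horizontal projection).

true dip 28°, dip direction 120°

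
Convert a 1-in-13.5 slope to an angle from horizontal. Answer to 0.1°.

4.2°

tan θ = 1/13.5 = 0.0741
θ = arctan(0.0741) = 4.24°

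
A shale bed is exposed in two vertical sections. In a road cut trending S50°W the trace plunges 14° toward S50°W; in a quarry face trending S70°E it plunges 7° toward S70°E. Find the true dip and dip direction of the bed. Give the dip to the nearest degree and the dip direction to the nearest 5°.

true dip 21°, dip direction 180°

The two traces are lines in the plane: v₁ = (sin 230°·cos 14°, cos 230°·cos 14°, −sin 14°), v₂ = (sin 110°·cos 7°, cos 110°·cos 7°, −sin 7°).
n = v₁ × v₂ = (-0.006, -0.316, 0.834) (taken with n_z > 0).
tan δ = √(n_x²+n_y²)/n_z = 0.316/0.834, so δ = 20.8°.
Dip direction = azimuth of (n_x, n_y) = atan2(-0.006, -0.316) = 181°.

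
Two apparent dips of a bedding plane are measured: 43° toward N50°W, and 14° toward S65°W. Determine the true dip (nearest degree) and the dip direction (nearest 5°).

Each apparent-dip line lies in the plane. As unit vectors (x east, y north, z up), v₁ plunges 43°→N50°W and v₂ plunges 14°→S65°W.
The plane normal is n = v₁ × v₂ ∝ (-0.393, 0.464, 0.643).
tan δ = √(n_x²+n_y²)/n_z = 0.608/0.643, so δ = 43.4°.
Dip direction = atan2(-0.393, 0.464) = 320° (azimuth of n's horizontal projection).

true dip 43°, dip direction 320°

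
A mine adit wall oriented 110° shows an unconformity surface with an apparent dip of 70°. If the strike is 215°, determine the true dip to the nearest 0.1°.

70.6°

The section is 75° from the strike.
tan(true dip) = tan 70° / sin 75° = 2.8444
true dip = arctan 2.8444 = 70.63°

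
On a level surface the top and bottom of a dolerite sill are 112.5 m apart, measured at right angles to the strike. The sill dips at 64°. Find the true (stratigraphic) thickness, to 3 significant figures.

101 m

True thickness t = w · sin(dip) = 112.5 × sin 64°
t = 112.5 × 0.8988 = 101.114 m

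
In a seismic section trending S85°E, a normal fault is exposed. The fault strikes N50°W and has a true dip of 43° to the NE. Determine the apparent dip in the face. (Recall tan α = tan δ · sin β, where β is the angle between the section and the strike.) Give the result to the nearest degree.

28°

The section lies 35° from the strike.
tan(apparent dip) = tan 43° · sin 35° = 0.5349
apparent dip = arctan 0.5349 = 28.14°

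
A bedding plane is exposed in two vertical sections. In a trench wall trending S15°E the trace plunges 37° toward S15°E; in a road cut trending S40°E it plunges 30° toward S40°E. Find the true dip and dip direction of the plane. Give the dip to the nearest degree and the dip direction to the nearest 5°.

Represent each trace as a vector plunging at its apparent dip toward its trend (east-north-up frame): v₁ = (0.207, -0.771, -0.602), v₂ = (0.557, -0.663, -0.500).
The plane normal is n = v₁ × v₂ ∝ (-0.014, -0.232, 0.292).
Dip δ = arctan(|n_h|/n_z) = arctan(0.232/0.292) = 38.4°.
Dip direction = azimuth of (n_x, n_y) = atan2(-0.014, -0.232) = 183°.

true dip 38°, dip direction 185°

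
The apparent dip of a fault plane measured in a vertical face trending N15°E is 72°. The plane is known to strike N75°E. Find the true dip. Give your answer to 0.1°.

The section is 60° from the strike.
tan δ = tan α / sin β = tan 72° / sin 60° = 3.0777 / 0.8660 = 3.5538
δ = arctan(3.5538) = 74.28°

74.3°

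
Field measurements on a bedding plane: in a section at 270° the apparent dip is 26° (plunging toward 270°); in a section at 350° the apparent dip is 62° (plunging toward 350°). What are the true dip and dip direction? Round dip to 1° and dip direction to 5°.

true dip 62°, dip direction 345°

The two traces are lines in the plane: v₁ = (sin 270°·cos 26°, cos 270°·cos 26°, −sin 26°), v₂ = (sin 350°·cos 62°, cos 350°·cos 62°, −sin 62°).
The plane normal is n = v₁ × v₂ ∝ (-0.203, 0.758, 0.416).
Dip δ = arctan(|n_h|/n_z) = arctan(0.784/0.416) = 62.1°.
The horizontal component of n points toward azimuth atan2(n_x, n_y) = 345°, the dip direction.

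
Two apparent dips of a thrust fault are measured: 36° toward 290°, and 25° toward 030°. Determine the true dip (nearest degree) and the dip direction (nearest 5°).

true dip 43°, dip direction 330°

Each apparent-dip line lies in the plane. As unit vectors (x east, y north, z up), v₁ plunges 36°→290° and v₂ plunges 25°→030°.
n = v₁ × v₂ = (-0.344, 0.588, 0.722) (taken with n_z > 0).
tan δ = √(n_x²+n_y²)/n_z = 0.681/0.722, so δ = 43.3°.
Dip direction = azimuth of (n_x, n_y) = atan2(-0.344, 0.588) = 330°.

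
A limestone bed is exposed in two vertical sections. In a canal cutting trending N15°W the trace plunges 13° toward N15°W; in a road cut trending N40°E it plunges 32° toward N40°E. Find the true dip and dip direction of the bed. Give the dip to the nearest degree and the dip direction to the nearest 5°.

true dip 33°, dip direction 055°

Represent each trace as a vector plunging at its apparent dip toward its trend (east-north-up frame): v₁ = (-0.252, 0.941, -0.225), v₂ = (0.545, 0.650, -0.530).
Cross product v₁ × v₂ gives the pole to the plane: n ∝ (0.353, 0.256, 0.677).
tan δ = √(n_x²+n_y²)/n_z = 0.436/0.677, so δ = 32.8°.
Dip direction = atan2(0.353, 0.256) = 54° (azimuth of n's horizontal projection).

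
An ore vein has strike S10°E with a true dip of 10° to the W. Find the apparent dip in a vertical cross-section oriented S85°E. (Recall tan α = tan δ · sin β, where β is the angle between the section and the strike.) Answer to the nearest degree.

Angle between strike (S10°E) and section (S85°E): β = 75°.
tan α = tan 10° × sin 75° = 0.1763 × 0.9659 = 0.1703
α = arctan(0.1703) = 9.67°

10°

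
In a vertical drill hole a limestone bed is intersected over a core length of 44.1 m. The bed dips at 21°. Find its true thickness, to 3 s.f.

41.2 m

True thickness t = h · cos(dip) = 44.1 × cos 21°
t = 44.1 × 0.9336 = 41.171 m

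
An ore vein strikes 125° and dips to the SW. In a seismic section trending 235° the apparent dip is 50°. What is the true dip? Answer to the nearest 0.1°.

β = acute angle between strike 125° and section 235° = 70°.
tan δ = tan α / sin β = tan 50° / sin 70° = 1.1918 / 0.9397 = 1.2682
δ = arctan(1.2682) = 51.74°

51.7°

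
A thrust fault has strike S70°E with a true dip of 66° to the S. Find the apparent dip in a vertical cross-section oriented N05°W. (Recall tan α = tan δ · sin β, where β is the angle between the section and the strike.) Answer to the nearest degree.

64°

The strike is S70°E and the section trends N05°W; the acute angle between them is β = 65°.
tan(apparent dip) = tan 66° · sin 65° = 2.0356
α = arctan(2.0356) = 63.84°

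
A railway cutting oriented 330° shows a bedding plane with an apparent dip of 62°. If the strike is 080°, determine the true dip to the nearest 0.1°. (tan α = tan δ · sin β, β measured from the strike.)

The section is 70° from the strike.
tan(true dip) = tan 62° / sin 70° = 2.0014
true dip = arctan 2.0014 = 63.45°

63.5°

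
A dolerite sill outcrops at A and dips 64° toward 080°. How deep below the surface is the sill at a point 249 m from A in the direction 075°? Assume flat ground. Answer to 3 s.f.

509 m

The hole lies 5° from the dip direction, so the down-dip offset is 249 × cos 5° = 248.05 m.
Depth = down-dip offset × tan(dip) = 248.05 × tan 64° = 248.05 × 2.0503
Depth = 508.58 m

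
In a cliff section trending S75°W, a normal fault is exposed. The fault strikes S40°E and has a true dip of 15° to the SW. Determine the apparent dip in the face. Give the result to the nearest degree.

The section lies 65° from the strike.
tan(apparent dip) = tan 15° · sin 65° = 0.2428
apparent dip = arctan 0.2428 = 13.65°

14°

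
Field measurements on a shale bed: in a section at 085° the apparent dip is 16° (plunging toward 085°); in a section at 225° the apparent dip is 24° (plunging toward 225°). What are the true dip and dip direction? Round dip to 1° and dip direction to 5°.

The two traces are lines in the plane: v₁ = (sin 85°·cos 16°, cos 85°·cos 16°, −sin 16°), v₂ = (sin 225°·cos 24°, cos 225°·cos 24°, −sin 24°).
The plane normal is n = v₁ × v₂ ∝ (0.212, -0.568, 0.564).
tan δ = √(n_x²+n_y²)/n_z = 0.606/0.564, so δ = 47.0°.
Dip direction = azimuth of (n_x, n_y) = atan2(0.212, -0.568) = 160°.

true dip 47°, dip direction 160°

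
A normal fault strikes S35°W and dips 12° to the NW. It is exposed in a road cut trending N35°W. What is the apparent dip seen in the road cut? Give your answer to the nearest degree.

11°

The strike is S35°W and the section trends N35°W; the acute angle between them is β = 70°.
tan(apparent dip) = tan 12° · sin 70° = 0.1997
apparent dip = arctan 0.1997 = 11.30°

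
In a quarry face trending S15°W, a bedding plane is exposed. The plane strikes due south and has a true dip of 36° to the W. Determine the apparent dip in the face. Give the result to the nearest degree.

11°

The strike is due south and the section trends S15°W; the acute angle between them is β = 15°.
tan(apparent dip) = tan 36° · sin 15° = 0.1880
α = arctan(0.1880) = 10.65°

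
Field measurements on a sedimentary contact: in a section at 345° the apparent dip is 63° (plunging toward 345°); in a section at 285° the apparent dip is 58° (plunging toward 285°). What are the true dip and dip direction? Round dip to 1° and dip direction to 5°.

true dip 64°, dip direction 325°

Each apparent-dip line lies in the plane. As unit vectors (x east, y north, z up), v₁ plunges 63°→345° and v₂ plunges 58°→285°.
n = v₁ × v₂ = (-0.250, 0.356, 0.208) (taken with n_z > 0).
Dip δ = arctan(|n_h|/n_z) = arctan(0.435/0.208) = 64.4°.
The horizontal component of n points toward azimuth atan2(n_x, n_y) = 325°, the dip direction.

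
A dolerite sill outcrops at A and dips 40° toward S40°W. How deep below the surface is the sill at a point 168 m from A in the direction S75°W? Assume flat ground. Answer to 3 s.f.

The hole lies 35° from the dip direction, so the down-dip offset is 168 × cos 35° = 137.62 m.
Depth = down-dip offset × tan(dip) = 137.62 × tan 40° = 137.62 × 0.8391
Depth = 115.47 m

115 m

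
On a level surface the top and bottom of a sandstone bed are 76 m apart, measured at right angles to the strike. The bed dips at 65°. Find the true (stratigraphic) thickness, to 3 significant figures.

True thickness t = w · sin(dip) = 76 × sin 65°
t = 76 × 0.9063 = 68.879 m

68.9 m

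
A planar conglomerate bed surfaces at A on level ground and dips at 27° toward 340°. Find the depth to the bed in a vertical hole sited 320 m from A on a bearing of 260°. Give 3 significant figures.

The hole lies 80° from the dip direction, so the down-dip offset is 320 × cos 80° = 55.57 m.
Depth = down-dip offset × tan(dip) = 55.57 × tan 27° = 55.57 × 0.5095
Depth = 28.31 m

28.3 m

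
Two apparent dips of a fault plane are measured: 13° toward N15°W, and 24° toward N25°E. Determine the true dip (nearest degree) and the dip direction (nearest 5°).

true dip 26°, dip direction 045°

Represent each trace as a vector plunging at its apparent dip toward its trend (east-north-up frame): v₁ = (-0.252, 0.941, -0.225), v₂ = (0.386, 0.828, -0.407).
Cross product v₁ × v₂ gives the pole to the plane: n ∝ (0.197, 0.189, 0.572).
Dip δ = arctan(|n_h|/n_z) = arctan(0.273/0.572) = 25.5°.
Dip direction = atan2(0.197, 0.189) = 46° (azimuth of n's horizontal projection).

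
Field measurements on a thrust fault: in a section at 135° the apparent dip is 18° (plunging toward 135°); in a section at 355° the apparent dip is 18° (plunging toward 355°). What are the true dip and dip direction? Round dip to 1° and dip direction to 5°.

The two traces are lines in the plane: v₁ = (sin 135°·cos 18°, cos 135°·cos 18°, −sin 18°), v₂ = (sin 355°·cos 18°, cos 355°·cos 18°, −sin 18°).
Cross product v₁ × v₂ gives the pole to the plane: n ∝ (0.501, 0.233, 0.581).
Dip δ = arctan(|n_h|/n_z) = arctan(0.552/0.581) = 43.5°.
Dip direction = azimuth of (n_x, n_y) = atan2(0.501, 0.233) = 65°.

true dip 44°, dip direction 065°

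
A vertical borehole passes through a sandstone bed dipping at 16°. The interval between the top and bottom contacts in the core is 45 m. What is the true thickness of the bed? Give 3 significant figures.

True thickness t = h · cos(dip) = 45 × cos 16°
t = 45 × 0.9613 = 43.257 m

43.3 m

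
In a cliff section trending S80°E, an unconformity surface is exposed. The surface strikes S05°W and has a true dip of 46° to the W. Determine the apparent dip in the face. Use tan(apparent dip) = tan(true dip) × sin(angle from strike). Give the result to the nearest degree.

46°

Angle between strike (S05°W) and section (S80°E): β = 85°.
tan(apparent dip) = tan 46° · sin 85° = 1.0316
apparent dip = arctan 1.0316 = 45.89°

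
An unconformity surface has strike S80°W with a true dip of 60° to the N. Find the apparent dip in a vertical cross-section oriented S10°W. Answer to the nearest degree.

58°

The strike is S80°W and the section trends S10°W; the acute angle between them is β = 70°.
tan(apparent dip) = tan 60° · sin 70° = 1.6276
α = arctan(1.6276) = 58.43°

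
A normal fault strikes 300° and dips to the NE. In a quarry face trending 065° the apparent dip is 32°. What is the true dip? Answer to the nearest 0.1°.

37.3°

The section is 55° from the strike.
tan(true dip) = tan 32° / sin 55° = 0.7628
true dip = arctan 0.7628 = 37.34°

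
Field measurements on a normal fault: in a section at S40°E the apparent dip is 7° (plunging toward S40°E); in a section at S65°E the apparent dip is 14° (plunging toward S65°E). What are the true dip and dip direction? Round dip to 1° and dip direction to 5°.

true dip 19°, dip direction 070°

Represent each trace as a vector plunging at its apparent dip toward its trend (east-north-up frame): v₁ = (0.638, -0.760, -0.122), v₂ = (0.879, -0.410, -0.242).
n = v₁ × v₂ = (0.134, 0.047, 0.407) (taken with n_z > 0).
tan δ = √(n_x²+n_y²)/n_z = 0.142/0.407, so δ = 19.2°.
Dip direction = azimuth of (n_x, n_y) = atan2(0.134, 0.047) = 71°.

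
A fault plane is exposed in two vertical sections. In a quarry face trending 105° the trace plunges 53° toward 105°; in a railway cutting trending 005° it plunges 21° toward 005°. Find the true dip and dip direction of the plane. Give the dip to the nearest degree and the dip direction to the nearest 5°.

Each apparent-dip line lies in the plane. As unit vectors (x east, y north, z up), v₁ plunges 53°→105° and v₂ plunges 21°→005°.
n = v₁ × v₂ = (0.799, 0.143, 0.553) (taken with n_z > 0).
Dip δ = arctan(|n_h|/n_z) = arctan(0.811/0.553) = 55.7°.
Dip direction = azimuth of (n_x, n_y) = atan2(0.799, 0.143) = 80°.

true dip 56°, dip direction 080°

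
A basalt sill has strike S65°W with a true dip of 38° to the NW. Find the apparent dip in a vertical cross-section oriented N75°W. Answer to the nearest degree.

The section lies 40° from the strike.
tan α = tan 38° × sin 40° = 0.7813 × 0.6428 = 0.5022
apparent dip = arctan 0.5022 = 26.67°

27°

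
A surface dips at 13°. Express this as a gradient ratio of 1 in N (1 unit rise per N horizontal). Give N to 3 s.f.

1 : N means tan θ = 1/N, so N = 1/tan 13° = 1/0.2309

1 in 4.33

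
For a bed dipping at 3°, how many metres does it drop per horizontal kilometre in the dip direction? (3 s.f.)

52.4 m

drop per km = 1000 × tan 3° = 1000 × 0.0524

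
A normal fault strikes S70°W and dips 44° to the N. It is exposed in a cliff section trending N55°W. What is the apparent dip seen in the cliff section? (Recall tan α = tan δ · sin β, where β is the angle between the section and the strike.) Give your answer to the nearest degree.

The strike is S70°W and the section trends N55°W; the acute angle between them is β = 55°.
tan(apparent dip) = tan 44° · sin 55° = 0.7910
α = arctan(0.7910) = 38.35°

38°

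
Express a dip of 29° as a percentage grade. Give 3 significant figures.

55.4%

grade % = 100 × tan 29° = 100 × 0.5543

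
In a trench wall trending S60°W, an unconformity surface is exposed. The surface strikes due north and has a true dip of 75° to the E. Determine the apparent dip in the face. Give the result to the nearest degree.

73°

The strike is due north and the section trends S60°W; the acute angle between them is β = 60°.
tan(apparent dip) = tan 75° · sin 60° = 3.2321
apparent dip = arctan 3.2321 = 72.81°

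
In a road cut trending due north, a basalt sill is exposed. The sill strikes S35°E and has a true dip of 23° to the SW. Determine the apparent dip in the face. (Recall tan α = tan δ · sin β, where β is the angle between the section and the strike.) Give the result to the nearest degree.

14°

Angle between strike (S35°E) and section (due north): β = 35°.
tan(apparent dip) = tan 23° · sin 35° = 0.2435
α = arctan(0.2435) = 13.68°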